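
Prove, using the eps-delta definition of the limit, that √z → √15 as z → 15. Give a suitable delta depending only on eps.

delta = min(15, √15·eps)

Fix eps > 0. We want delta > 0 such that 0 < |z − 15| < delta implies |√z − √15| < eps.
Rationalise: √z − √15 = (z − 15)/(√z + √15), so |√z − √15| = |z − 15|/(√z + √15).
Restrict delta ≤ 15 so that |z − 15| < 15 forces z > 0, and then √z + √15 > √15.
Hence |√z − √15| < |z − 15|/√15, which is < eps once |z − 15| < √15·eps.
Take delta = min(15, √15·eps). If 0 < |z − 15| < delta then z > 0 and |√z − √15| < |z − 15|/√15 < eps.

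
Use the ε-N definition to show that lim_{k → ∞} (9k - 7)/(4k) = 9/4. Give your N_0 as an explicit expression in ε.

N_0 = (7/4)/ε

Let ε > 0. For k ≥ 1, |(9k - 7)/(4k) − (9/4)| = |-28|/(4(4k)) = 28/(4(4k)).
Since 4k ≥ 4k for k ≥ 1, this is ≤ 28/(4·4k) = (7/4)/k.
So |(9k - 7)/(4k) − (9/4)| < ε whenever k > (7/4)/ε.
Take N_0 = (7/4)/ε. If k > N_0 then |(9k - 7)/(4k) − (9/4)| ≤ (7/4)/k < ε.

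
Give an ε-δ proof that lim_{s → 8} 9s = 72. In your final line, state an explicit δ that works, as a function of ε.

δ = ε/9

Let ε > 0 be given. We need δ > 0 so that 0 < |s − 8| < δ implies |(9s) − 72| < ε.
|(9s) − 72| = |9s - 72| = 9|s − 8|.
Thus it suffices that |s − 8| < ε/9.
Choosing δ = ε/9 gives |(9s) − 72| = 9|s − 8| < ε whenever |s − 8| < δ.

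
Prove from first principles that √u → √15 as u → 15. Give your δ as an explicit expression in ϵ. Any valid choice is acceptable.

Fix ϵ > 0. We want δ > 0 such that 0 < |u − 15| < δ implies |√u − √15| < ϵ.
Multiplying by the conjugate, |√u − √15| = |u − 15|/(√u + √15).
Restrict δ ≤ 15 so that |u − 15| < 15 forces u > 0, and then √u + √15 > √15.
Hence |√u − √15| < |u − 15|/√15, which is < ϵ once |u − 15| < √15·ϵ.
Take δ = min(15, √15·ϵ). If 0 < |u − 15| < δ then u > 0 and |√u − √15| < |u − 15|/√15 < ϵ.

δ = min(15, √15·ϵ)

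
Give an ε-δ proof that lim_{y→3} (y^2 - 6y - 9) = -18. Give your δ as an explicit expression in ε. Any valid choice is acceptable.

Let ε > 0 be given. We want δ > 0 such that 0 < |y − 3| < δ implies |(y^2 - 6y - 9) + 18| < ε.
(y^2 - 6y - 9) + 18 = y^2 - 6y + 9 = (y − 3)(y - 3).
So |(y^2 - 6y - 9) + 18| = |y − 3|·|y - 3|.
Assume first that |y − 3| < 1, so |y| < 4. Then |y - 3| ≤ 4 + 3 = 7.
Hence |(y^2 - 6y - 9) + 18| ≤ 7|y − 3| < ε provided |y − 3| < ε/7.
Take δ = min(1, ε/7). Then 0 < |y − 3| < δ gives both |y − 3| < 1 and |y − 3| < ε/7, so |(y^2 - 6y - 9) + 18| < ε.

δ = min(1, ε/7)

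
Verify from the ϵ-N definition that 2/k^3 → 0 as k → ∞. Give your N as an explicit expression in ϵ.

N = (2/ϵ)^{1/3}

Let ϵ > 0 be given. For k ≥ 1, |2/k^3 − 0| = 2/k^3.
2/k^3 < ϵ ⇔ k^3 > 2/ϵ ⇔ k > (2/ϵ)^{1/3}.
Take N = (2/ϵ)^{1/3}. Then k > N implies 2/k^3 < ϵ.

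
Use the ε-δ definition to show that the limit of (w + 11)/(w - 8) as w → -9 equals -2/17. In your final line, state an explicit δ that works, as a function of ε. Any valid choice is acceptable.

Fix ε > 0. We want δ > 0 with 0 < |w + 9| < δ ⇒ |(w + 11)/(w - 8) + 2/17| < ε.
Combining over a common denominator, (w + 11)/(w - 8) + 2/17 = [(w + 11)·(-17) − 2·(w - 8)] / [(-17)·(w - 8)] = -19(w + 9) / ((-17)(w - 8)).
So |(w + 11)/(w - 8) + 2/17| = 19|w + 9| / (17·|w − 8|).
Restrict δ ≤ 17/2. Then |w + 9| < 17/2 gives |w − 8| = |(w + 9) + (-17)| ≥ 17 − 17/2 = 17/2.
Hence |(w + 11)/(w - 8) + 2/17| < 19|w + 9|/(17·(17/2)) = (38/289)|w + 9|, which is < ε once |w + 9| < (289/38)ε.
Take δ = min(17/2, (289/38)ε). Then 0 < |w + 9| < δ forces both bounds, so |(w + 11)/(w - 8) + 2/17| < ε.

δ = min(17/2, (289/38)ε)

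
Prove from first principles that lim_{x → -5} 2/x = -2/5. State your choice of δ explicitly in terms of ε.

Let ε > 0 be given. We seek δ > 0 such that 0 < |x + 5| < δ implies |2/x + 2/5| < ε.
|2/x + 2/5| = 2·|-5 − x|/(5·|x|) = 2|x + 5|/(5|x|).
Restrict δ ≤ 5/2. Then |x + 5| < 5/2 gives |x| > 5/2, so 5|x| > 25/2.
Then |2/x + 2/5| < 2|x + 5|/(25/2), which is < ε when |x + 5| < (25/4)ε.
Take δ = min(5/2, (25/4)ε). Then 0 < |x + 5| < δ gives both |x + 5| < 5/2 and |x + 5| < (25/4)ε, so |2/x + 2/5| < ε.

δ = min(5/2, (25/4)ε)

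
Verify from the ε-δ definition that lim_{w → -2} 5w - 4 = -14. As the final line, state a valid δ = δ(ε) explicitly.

Let ε > 0 be given. We need δ > 0 so that 0 < |w + 2| < δ implies |(5w - 4) + 14| < ε.
Since (5w - 4) + 14 = 5(w + 2), we have |(5w - 4) + 14| = 5|w + 2|.
Thus it suffices that |w + 2| < ε/5.
Choosing δ = ε/5 gives |(5w - 4) + 14| = 5|w + 2| < ε whenever |w + 2| < δ.

δ = ε/5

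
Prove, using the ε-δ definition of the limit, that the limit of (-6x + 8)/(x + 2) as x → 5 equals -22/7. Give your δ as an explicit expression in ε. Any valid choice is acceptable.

Let ε > 0. We want δ > 0 with 0 < |x − 5| < δ ⇒ |(-6x + 8)/(x + 2) + 22/7| < ε.
Combining over a common denominator, (-6x + 8)/(x + 2) + 22/7 = [(-6x + 8)·7 − (-22)·(x + 2)] / [7·(x + 2)] = -20(x − 5) / (7(x + 2)).
So |(-6x + 8)/(x + 2) + 22/7| = 20|x − 5| / (7·|x + 2|).
Restrict δ ≤ 7/2. Then |x − 5| < 7/2 gives |x + 2| = |(x − 5) + 7| ≥ 7 − 7/2 = 7/2.
Hence |(-6x + 8)/(x + 2) + 22/7| < 20|x − 5|/(7·(7/2)) = (40/49)|x − 5|, which is < ε once |x − 5| < (49/40)ε.
Take δ = min(7/2, (49/40)ε). Then 0 < |x − 5| < δ forces both bounds, so |(-6x + 8)/(x + 2) + 22/7| < ε.

δ = min(7/2, (49/40)ε)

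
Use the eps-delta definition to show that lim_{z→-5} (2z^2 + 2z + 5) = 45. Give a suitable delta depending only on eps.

Let eps > 0. We want delta > 0 such that 0 < |z + 5| < delta implies |(2z^2 + 2z + 5) − 45| < eps.
(2z^2 + 2z + 5) − 45 = 2z^2 + 2z - 40 = (z + 5)(2z - 8).
So |(2z^2 + 2z + 5) − 45| = |z + 5|·|2z - 8|.
Assume first that |z + 5| < 2, so |z| < 7. Then |2z - 8| ≤ 2·7 + 8 = 22.
Hence |(2z^2 + 2z + 5) − 45| ≤ 22|z + 5| < eps provided |z + 5| < eps/22.
Take delta = min(2, eps/22). Then 0 < |z + 5| < delta gives both |z + 5| < 2 and |z + 5| < eps/22, so |(2z^2 + 2z + 5) − 45| < eps.

delta = min(2, eps/22)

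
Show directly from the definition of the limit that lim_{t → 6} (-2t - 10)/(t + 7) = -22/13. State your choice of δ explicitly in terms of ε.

δ = min(13/2, (169/8)ε)

Fix ε > 0. We want δ > 0 with 0 < |t − 6| < δ ⇒ |(-2t - 10)/(t + 7) + 22/13| < ε.
Combining over a common denominator, (-2t - 10)/(t + 7) + 22/13 = [(-2t - 10)·13 − (-22)·(t + 7)] / [13·(t + 7)] = -4(t − 6) / (13(t + 7)).
So |(-2t - 10)/(t + 7) + 22/13| = 4|t − 6| / (13·|t + 7|).
Require δ ≤ 13/2, so |t + 7| ≥ |13| − |t − 6| > 13 − 13/2 = 13/2.
Hence |(-2t - 10)/(t + 7) + 22/13| < 4|t − 6|/(13·(13/2)) = (8/169)|t − 6|, which is < ε once |t − 6| < (169/8)ε.
Take δ = min(13/2, (169/8)ε). Then 0 < |t − 6| < δ forces both bounds, so |(-2t - 10)/(t + 7) + 22/13| < ε.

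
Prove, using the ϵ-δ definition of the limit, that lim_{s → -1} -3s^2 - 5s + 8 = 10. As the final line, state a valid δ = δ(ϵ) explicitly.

Let ϵ > 0. We want δ > 0 such that 0 < |s + 1| < δ implies |(-3s^2 - 5s + 8) − 10| < ϵ.
(-3s^2 - 5s + 8) − 10 = -3s^2 - 5s - 2 = (s + 1)(-3s - 2).
So |(-3s^2 - 5s + 8) − 10| = |s + 1|·|-3s - 2|.
Assume first that |s + 1| < 1, so |s| < 2. Then |-3s - 2| ≤ 3·2 + 2 = 8.
Hence |(-3s^2 - 5s + 8) − 10| ≤ 8|s + 1| < ϵ provided |s + 1| < ϵ/8.
Choosing δ = min(1, ϵ/8) ensures both conditions, hence |(-3s^2 - 5s + 8) − 10| < ϵ.

δ = min(1, ϵ/8)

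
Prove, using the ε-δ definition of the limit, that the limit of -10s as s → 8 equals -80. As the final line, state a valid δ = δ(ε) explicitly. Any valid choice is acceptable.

Suppose ε > 0. We need δ > 0 so that 0 < |s − 8| < δ implies |(-10s) + 80| < ε.
Since (-10s) + 80 = -10(s − 8), we have |(-10s) + 80| = 10|s − 8|.
Thus it suffices that |s − 8| < ε/10.
Choosing δ = ε/10 gives |(-10s) + 80| = 10|s − 8| < ε whenever |s − 8| < δ.

δ = ε/10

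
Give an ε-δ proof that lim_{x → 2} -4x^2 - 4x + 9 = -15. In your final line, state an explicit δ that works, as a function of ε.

Suppose ε > 0. We want δ > 0 such that 0 < |x − 2| < δ implies |(-4x^2 - 4x + 9) + 15| < ε.
(-4x^2 - 4x + 9) + 15 = -4x^2 - 4x + 24 = (x − 2)(-4x - 12).
So |(-4x^2 - 4x + 9) + 15| = |x − 2|·|-4x - 12|.
Require δ ≤ 1. Then |x − 2| < 1 gives |x| < 3, and by the triangle inequality |-4x - 12| ≤ 4·3 + 12 = 24.
Hence |(-4x^2 - 4x + 9) + 15| ≤ 24|x − 2| < ε provided |x − 2| < ε/24.
Take δ = min(1, ε/24). Then 0 < |x − 2| < δ gives both |x − 2| < 1 and |x − 2| < ε/24, so |(-4x^2 - 4x + 9) + 15| < ε.

δ = min(1, ε/24)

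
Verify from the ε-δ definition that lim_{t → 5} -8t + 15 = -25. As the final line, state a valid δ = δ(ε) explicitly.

δ = ε/8

Let ε > 0 be given. We need δ > 0 so that 0 < |t − 5| < δ implies |(-8t + 15) + 25| < ε.
Since (-8t + 15) + 25 = -8(t − 5), we have |(-8t + 15) + 25| = 8|t − 5|.
Thus it suffices that |t − 5| < ε/8.
Choosing δ = ε/8 gives |(-8t + 15) + 25| = 8|t − 5| < ε whenever |t − 5| < δ.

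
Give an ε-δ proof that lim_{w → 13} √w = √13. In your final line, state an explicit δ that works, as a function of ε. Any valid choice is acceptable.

δ = min(13, √13·ε)

Let ε > 0. We want δ > 0 such that 0 < |w − 13| < δ implies |√w − √13| < ε.
Rationalise: √w − √13 = (w − 13)/(√w + √13), so |√w − √13| = |w − 13|/(√w + √13).
Restrict δ ≤ 13 so that |w − 13| < 13 forces w > 0, and then √w + √13 > √13.
Hence |√w − √13| < |w − 13|/√13, which is < ε once |w − 13| < √13·ε.
Take δ = min(13, √13·ε). If 0 < |w − 13| < δ then w > 0 and |√w − √13| < |w − 13|/√13 < ε.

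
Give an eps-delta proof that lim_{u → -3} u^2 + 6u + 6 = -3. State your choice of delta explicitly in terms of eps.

delta = min(1, eps/7)

Let eps > 0 be given. We want delta > 0 such that 0 < |u + 3| < delta implies |(u^2 + 6u + 6) + 3| < eps.
(u^2 + 6u + 6) + 3 = u^2 + 6u + 9 = (u + 3)(u + 3).
So |(u^2 + 6u + 6) + 3| = |u + 3|·|u + 3|.
Require delta ≤ 1. Then |u + 3| < 1 gives |u| < 4, and by the triangle inequality |u + 3| ≤ 4 + 3 = 7.
Hence |(u^2 + 6u + 6) + 3| ≤ 7|u + 3| < eps provided |u + 3| < eps/7.
Choosing delta = min(1, eps/7) ensures both conditions, hence |(u^2 + 6u + 6) + 3| < eps.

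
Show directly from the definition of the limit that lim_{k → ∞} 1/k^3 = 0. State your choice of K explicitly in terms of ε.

Let ε > 0. For k ≥ 1, |1/k^3 − 0| = 1/k^3.
1/k^3 < ε ⇔ k^3 > 1/ε ⇔ k > (1/ε)^{1/3}.
Take K = (1/ε)^{1/3}. Then k > K implies 1/k^3 < ε.

K = (1/ε)^{1/3}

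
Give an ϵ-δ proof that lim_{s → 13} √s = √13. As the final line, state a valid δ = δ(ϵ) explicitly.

Let ϵ > 0. We want δ > 0 such that 0 < |s − 13| < δ implies |√s − √13| < ϵ.
Multiplying by the conjugate, |√s − √13| = |s − 13|/(√s + √13).
Restrict δ ≤ 13 so that |s − 13| < 13 forces s > 0, and then √s + √13 > √13.
Hence |√s − √13| < |s − 13|/√13, which is < ϵ once |s − 13| < √13·ϵ.
Take δ = min(13, √13·ϵ). If 0 < |s − 13| < δ then s > 0 and |√s − √13| < |s − 13|/√13 < ϵ.

δ = min(13, √13·ϵ)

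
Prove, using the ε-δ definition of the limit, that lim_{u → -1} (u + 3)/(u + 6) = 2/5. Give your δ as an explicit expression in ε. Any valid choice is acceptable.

Fix ε > 0. We want δ > 0 with 0 < |u + 1| < δ ⇒ |(u + 3)/(u + 6) − (2/5)| < ε.
Combining over a common denominator, (u + 3)/(u + 6) − (2/5) = [(u + 3)·5 − 2·(u + 6)] / [5·(u + 6)] = 3(u + 1) / (5(u + 6)).
So |(u + 3)/(u + 6) − (2/5)| = 3|u + 1| / (5·|u + 6|).
Require δ ≤ 5/2, so |u + 6| ≥ |5| − |u + 1| > 5 − 5/2 = 5/2.
Hence |(u + 3)/(u + 6) − (2/5)| < 3|u + 1|/(5·(5/2)) = (6/25)|u + 1|, which is < ε once |u + 1| < (25/6)ε.
Take δ = min(5/2, (25/6)ε). Then 0 < |u + 1| < δ forces both bounds, so |(u + 3)/(u + 6) − (2/5)| < ε.

δ = min(5/2, (25/6)ε)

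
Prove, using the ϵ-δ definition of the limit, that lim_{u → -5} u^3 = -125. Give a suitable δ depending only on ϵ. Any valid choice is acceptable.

Fix ϵ > 0. We seek δ > 0 with 0 < |u + 5| < δ ⇒ |u^3 + 125| < ϵ.
Factor: u^3 + 125 = (u + 5)(u^2 - 5u + 25), so |u^3 + 125| = |u + 5|·|u^2 - 5u + 25|.
Restrict δ ≤ 2. Then |u + 5| < 2 gives |u| < 7, so by the triangle inequality |u^2 - 5u + 25| ≤ 7^2 + 5·7 + 25 = 109.
Hence |u^3 + 125| ≤ 109|u + 5|, which is < ϵ once |u + 5| < ϵ/109.
Take δ = min(2, ϵ/109). If 0 < |u + 5| < δ then both bounds hold and |u^3 + 125| ≤ 109|u + 5| < 109·(ϵ/109) = ϵ.

δ = min(2, ϵ/109)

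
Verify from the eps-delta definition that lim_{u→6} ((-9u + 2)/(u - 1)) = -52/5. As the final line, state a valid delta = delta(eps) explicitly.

delta = min(5/2, (25/14)eps)

Fix eps > 0. We want delta > 0 with 0 < |u − 6| < delta ⇒ |(-9u + 2)/(u - 1) + 52/5| < eps.
Combining over a common denominator, (-9u + 2)/(u - 1) + 52/5 = [(-9u + 2)·5 − (-52)·(u - 1)] / [5·(u - 1)] = 7(u − 6) / (5(u - 1)).
So |(-9u + 2)/(u - 1) + 52/5| = 7|u − 6| / (5·|u − 1|).
Require delta ≤ 5/2, so |u − 1| ≥ |5| − |u − 6| > 5 − 5/2 = 5/2.
Hence |(-9u + 2)/(u - 1) + 52/5| < 7|u − 6|/(5·(5/2)) = (14/25)|u − 6|, which is < eps once |u − 6| < (25/14)eps.
Take delta = min(5/2, (25/14)eps). Then 0 < |u − 6| < delta forces both bounds, so |(-9u + 2)/(u - 1) + 52/5| < eps.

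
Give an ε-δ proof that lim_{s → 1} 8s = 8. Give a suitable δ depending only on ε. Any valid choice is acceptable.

δ = ε/8

Let ε > 0 be given. We need δ > 0 so that 0 < |s − 1| < δ implies |(8s) − 8| < ε.
Since (8s) − 8 = 8(s − 1), we have |(8s) − 8| = 8|s − 1|.
Thus it suffices that |s − 1| < ε/8.
Choosing δ = ε/8 gives |(8s) − 8| = 8|s − 1| < ε whenever |s − 1| < δ.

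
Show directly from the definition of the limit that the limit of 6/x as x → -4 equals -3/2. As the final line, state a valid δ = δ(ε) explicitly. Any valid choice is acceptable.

δ = min(2, (4/3)ε)

Let ε > 0 be given. We seek δ > 0 such that 0 < |x + 4| < δ implies |6/x + 3/2| < ε.
|6/x + 3/2| = 6·|-4 − x|/(4·|x|) = 6|x + 4|/(4|x|).
Require δ ≤ 2 so that |x| > 4 − 2 = 2, hence 4|x| > 8.
Then |6/x + 3/2| < 6|x + 4|/8, which is < ε when |x + 4| < (4/3)ε.
Take δ = min(2, (4/3)ε). Then 0 < |x + 4| < δ gives both |x + 4| < 2 and |x + 4| < (4/3)ε, so |6/x + 3/2| < ε.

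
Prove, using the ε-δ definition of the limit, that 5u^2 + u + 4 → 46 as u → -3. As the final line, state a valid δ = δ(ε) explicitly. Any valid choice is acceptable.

δ = min(1, ε/34)

Let ε > 0. We want δ > 0 such that 0 < |u + 3| < δ implies |(5u^2 + u + 4) − 46| < ε.
(5u^2 + u + 4) − 46 = 5u^2 + u - 42 = (u + 3)(5u - 14).
So |(5u^2 + u + 4) − 46| = |u + 3|·|5u - 14|.
Require δ ≤ 1. Then |u + 3| < 1 gives |u| < 4, and by the triangle inequality |5u - 14| ≤ 5·4 + 14 = 34.
Hence |(5u^2 + u + 4) − 46| ≤ 34|u + 3| < ε provided |u + 3| < ε/34.
Take δ = min(1, ε/34). Then 0 < |u + 3| < δ gives both |u + 3| < 1 and |u + 3| < ε/34, so |(5u^2 + u + 4) − 46| < ε.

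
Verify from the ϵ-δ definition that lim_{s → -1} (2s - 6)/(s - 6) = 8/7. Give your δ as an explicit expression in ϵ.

Let ϵ > 0 be given. We want δ > 0 with 0 < |s + 1| < δ ⇒ |(2s - 6)/(s - 6) − (8/7)| < ϵ.
Combining over a common denominator, (2s - 6)/(s - 6) − (8/7) = [(2s - 6)·(-7) − (-8)·(s - 6)] / [(-7)·(s - 6)] = -6(s + 1) / ((-7)(s - 6)).
So |(2s - 6)/(s - 6) − (8/7)| = 6|s + 1| / (7·|s − 6|).
Restrict δ ≤ 7/2. Then |s + 1| < 7/2 gives |s − 6| = |(s + 1) + (-7)| ≥ 7 − 7/2 = 7/2.
Hence |(2s - 6)/(s - 6) − (8/7)| < 6|s + 1|/(7·(7/2)) = (12/49)|s + 1|, which is < ϵ once |s + 1| < (49/12)ϵ.
Take δ = min(7/2, (49/12)ϵ). Then 0 < |s + 1| < δ forces both bounds, so |(2s - 6)/(s - 6) − (8/7)| < ϵ.

δ = min(7/2, (49/12)ϵ)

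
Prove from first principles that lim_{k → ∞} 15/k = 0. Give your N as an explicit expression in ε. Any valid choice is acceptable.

Fix ε > 0. For k ≥ 1, |15/k − 0| = 15/(k) ≤ 15/k.
We need 15/k < ε, i.e. k > 15/ε.
Take N = 15/ε. If k > N then |15/k| ≤ 15/k < ε.

N = 15/ε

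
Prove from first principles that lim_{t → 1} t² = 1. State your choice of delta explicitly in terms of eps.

Let eps > 0 be given. We seek delta > 0 with 0 < |t − 1| < delta ⇒ |t² − 1| < eps.
Factor: t² − 1 = (t − 1)(t + 1), so |t² − 1| = |t − 1|·|t + 1|.
Restrict delta ≤ 2. Then |t − 1| < 2 gives |t| < 3, so by the triangle inequality |t + 1| ≤ 3 + 1 = 4.
Hence |t² − 1| ≤ 4|t − 1|, which is < eps once |t − 1| < eps/4.
Take delta = min(2, eps/4). If 0 < |t − 1| < delta then both bounds hold and |t² − 1| ≤ 4|t − 1| < 4·(eps/4) = eps.

delta = min(2, eps/4)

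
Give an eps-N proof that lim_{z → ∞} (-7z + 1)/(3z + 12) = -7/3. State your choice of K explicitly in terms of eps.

K = (29/3)/eps

Let eps > 0. We seek K > 0 such that z > K implies |(-7z + 1)/(3z + 12) + 7/3| < eps.
(-7z + 1)/(3z + 12) + 7/3 = (3(-7z + 1) − (-7)(3z + 12)) / (3(3z + 12)) = 87/(3(3z + 12)).
For z > 0 we have 3z + 12 > 3z, so |(-7z + 1)/(3z + 12) + 7/3| = 87/(3(3z + 12)) < 87/(3·3z) = (29/3)/z.
Thus |(-7z + 1)/(3z + 12) + 7/3| < eps whenever z > (29/3)/eps.
Take K = (29/3)/eps. If z > K then |(-7z + 1)/(3z + 12) + 7/3| < (29/3)/z < eps.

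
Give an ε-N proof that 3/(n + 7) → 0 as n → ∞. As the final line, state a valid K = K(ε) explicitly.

Suppose ε > 0. For n ≥ 1, |3/(n + 7) − 0| = 3/(n + 7) ≤ 3/n.
We need 3/n < ε, i.e. n > 3/ε.
Take K = 3/ε. If n > K then |3/(n + 7)| ≤ 3/n < ε.

K = 3/ε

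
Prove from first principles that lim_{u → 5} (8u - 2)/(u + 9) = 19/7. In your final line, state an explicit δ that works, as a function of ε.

δ = min(7, (49/37)ε)

Suppose ε > 0. We want δ > 0 with 0 < |u − 5| < δ ⇒ |(8u - 2)/(u + 9) − (19/7)| < ε.
Combining over a common denominator, (8u - 2)/(u + 9) − (19/7) = [(8u - 2)·14 − 38·(u + 9)] / [14·(u + 9)] = 74(u − 5) / (14(u + 9)).
So |(8u - 2)/(u + 9) − (19/7)| = 74|u − 5| / (14·|u + 9|).
Restrict δ ≤ 7. Then |u − 5| < 7 gives |u + 9| = |(u − 5) + 14| ≥ 14 − 7 = 7.
Hence |(8u - 2)/(u + 9) − (19/7)| < 74|u − 5|/(14·7) = (37/49)|u − 5|, which is < ε once |u − 5| < (49/37)ε.
Take δ = min(7, (49/37)ε). Then 0 < |u − 5| < δ forces both bounds, so |(8u - 2)/(u + 9) − (19/7)| < ε.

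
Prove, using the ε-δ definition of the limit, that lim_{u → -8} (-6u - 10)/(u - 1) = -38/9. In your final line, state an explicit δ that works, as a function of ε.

δ = min(9/2, (81/32)ε)

Let ε > 0 be given. We want δ > 0 with 0 < |u + 8| < δ ⇒ |(-6u - 10)/(u - 1) + 38/9| < ε.
Combining over a common denominator, (-6u - 10)/(u - 1) + 38/9 = [(-6u - 10)·(-9) − 38·(u - 1)] / [(-9)·(u - 1)] = 16(u + 8) / ((-9)(u - 1)).
So |(-6u - 10)/(u - 1) + 38/9| = 16|u + 8| / (9·|u − 1|).
Require δ ≤ 9/2, so |u − 1| ≥ |-9| − |u + 8| > 9 − 9/2 = 9/2.
Hence |(-6u - 10)/(u - 1) + 38/9| < 16|u + 8|/(9·(9/2)) = (32/81)|u + 8|, which is < ε once |u + 8| < (81/32)ε.
Take δ = min(9/2, (81/32)ε). Then 0 < |u + 8| < δ forces both bounds, so |(-6u - 10)/(u - 1) + 38/9| < ε.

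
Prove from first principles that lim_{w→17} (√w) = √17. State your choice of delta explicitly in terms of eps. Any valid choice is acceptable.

delta = min(17, √17·eps)

Suppose eps > 0. We want delta > 0 such that 0 < |w − 17| < delta implies |√w − √17| < eps.
Multiplying by the conjugate, |√w − √17| = |w − 17|/(√w + √17).
Restrict delta ≤ 17 so that |w − 17| < 17 forces w > 0, and then √w + √17 > √17.
Hence |√w − √17| < |w − 17|/√17, which is < eps once |w − 17| < √17·eps.
Take delta = min(17, √17·eps). If 0 < |w − 17| < delta then w > 0 and |√w − √17| < |w − 17|/√17 < eps.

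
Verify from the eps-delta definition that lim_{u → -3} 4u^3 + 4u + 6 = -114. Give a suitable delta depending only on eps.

delta = min(1, eps/152)

Let eps > 0 be given. We want delta > 0 such that 0 < |u + 3| < delta implies |(4u^3 + 4u + 6) + 114| < eps.
(4u^3 + 4u + 6) + 114 = 4u^3 + 4u + 120 = (u + 3)(4u^2 - 12u + 40).
So |(4u^3 + 4u + 6) + 114| = |u + 3|·|4u^2 - 12u + 40|.
Require delta ≤ 1. Then |u + 3| < 1 gives |u| < 4, and by the triangle inequality |4u^2 - 12u + 40| ≤ 4·4^2 + 12·4 + 40 = 152.
Hence |(4u^3 + 4u + 6) + 114| ≤ 152|u + 3| < eps provided |u + 3| < eps/152.
Choosing delta = min(1, eps/152) ensures both conditions, hence |(4u^3 + 4u + 6) + 114| < eps.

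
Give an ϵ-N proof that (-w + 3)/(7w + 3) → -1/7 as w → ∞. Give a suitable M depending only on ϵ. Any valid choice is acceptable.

M = (24/49)/ϵ

Suppose ϵ > 0. We seek M > 0 such that w > M implies |(-w + 3)/(7w + 3) + 1/7| < ϵ.
(-w + 3)/(7w + 3) + 1/7 = (7(-w + 3) − (-1)(7w + 3)) / (7(7w + 3)) = 24/(7(7w + 3)).
For w > 0 we have 7w + 3 > 7w, so |(-w + 3)/(7w + 3) + 1/7| = 24/(7(7w + 3)) < 24/(7·7w) = (24/49)/w.
Thus |(-w + 3)/(7w + 3) + 1/7| < ϵ whenever w > (24/49)/ϵ.
Take M = (24/49)/ϵ. If w > M then |(-w + 3)/(7w + 3) + 1/7| < (24/49)/w < ϵ.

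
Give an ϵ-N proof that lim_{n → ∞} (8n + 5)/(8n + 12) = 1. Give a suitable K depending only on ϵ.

K = (7/8)/ϵ

Suppose ϵ > 0. For n ≥ 1, |(8n + 5)/(8n + 12) − 1| = |-56|/(8(8n + 12)) = 56/(8(8n + 12)).
Since 8n + 12 ≥ 8n for n ≥ 1, this is ≤ 56/(8·8n) = (7/8)/n.
So |(8n + 5)/(8n + 12) − 1| < ϵ whenever n > (7/8)/ϵ.
Take K = (7/8)/ϵ. If n > K then |(8n + 5)/(8n + 12) − 1| ≤ (7/8)/n < ϵ.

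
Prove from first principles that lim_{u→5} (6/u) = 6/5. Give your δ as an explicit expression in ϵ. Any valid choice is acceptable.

Let ϵ > 0. We seek δ > 0 such that 0 < |u − 5| < δ implies |6/u − (6/5)| < ϵ.
|6/u − (6/5)| = 6·|5 − u|/(5·|u|) = 6|u − 5|/(5|u|).
Require δ ≤ 5/2 so that |u| > 5 − 5/2 = 5/2, hence 5|u| > 25/2.
Then |6/u − (6/5)| < 6|u − 5|/(25/2), which is < ϵ when |u − 5| < (25/12)ϵ.
Take δ = min(5/2, (25/12)ϵ). Then 0 < |u − 5| < δ gives both |u − 5| < 5/2 and |u − 5| < (25/12)ϵ, so |6/u − (6/5)| < ϵ.

δ = min(5/2, (25/12)ϵ)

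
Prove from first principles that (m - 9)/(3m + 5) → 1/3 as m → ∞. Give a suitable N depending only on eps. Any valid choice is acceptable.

N = (32/9)/eps

Let eps > 0 be given. For m ≥ 1, |(m - 9)/(3m + 5) − (1/3)| = |-32|/(3(3m + 5)) = 32/(3(3m + 5)).
Since 3m + 5 ≥ 3m for m ≥ 1, this is ≤ 32/(3·3m) = (32/9)/m.
So |(m - 9)/(3m + 5) − (1/3)| < eps whenever m > (32/9)/eps.
Take N = (32/9)/eps. If m > N then |(m - 9)/(3m + 5) − (1/3)| ≤ (32/9)/m < eps.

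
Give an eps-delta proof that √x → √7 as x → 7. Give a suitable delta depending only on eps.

Fix eps > 0. We want delta > 0 such that 0 < |x − 7| < delta implies |√x − √7| < eps.
Multiplying by the conjugate, |√x − √7| = |x − 7|/(√x + √7).
Restrict delta ≤ 7 so that |x − 7| < 7 forces x > 0, and then √x + √7 > √7.
Hence |√x − √7| < |x − 7|/√7, which is < eps once |x − 7| < √7·eps.
Take delta = min(7, √7·eps). If 0 < |x − 7| < delta then x > 0 and |√x − √7| < |x − 7|/√7 < eps.

delta = min(7, √7·eps)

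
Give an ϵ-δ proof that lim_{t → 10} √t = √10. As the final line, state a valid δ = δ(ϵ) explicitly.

δ = min(10, √10·ϵ)

Let ϵ > 0. We want δ > 0 such that 0 < |t − 10| < δ implies |√t − √10| < ϵ.
Multiplying by the conjugate, |√t − √10| = |t − 10|/(√t + √10).
Restrict δ ≤ 10 so that |t − 10| < 10 forces t > 0, and then √t + √10 > √10.
Hence |√t − √10| < |t − 10|/√10, which is < ϵ once |t − 10| < √10·ϵ.
Take δ = min(10, √10·ϵ). If 0 < |t − 10| < δ then t > 0 and |√t − √10| < |t − 10|/√10 < ϵ.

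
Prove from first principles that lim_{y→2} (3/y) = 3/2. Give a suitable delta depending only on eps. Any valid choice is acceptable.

delta = min(1, (2/3)eps)

Let eps > 0. We seek delta > 0 such that 0 < |y − 2| < delta implies |3/y − (3/2)| < eps.
|3/y − (3/2)| = 3·|2 − y|/(2·|y|) = 3|y − 2|/(2|y|).
Require delta ≤ 1 so that |y| > 2 − 1 = 1, hence 2|y| > 2.
Then |3/y − (3/2)| < 3|y − 2|/2, which is < eps when |y − 2| < (2/3)eps.
Take delta = min(1, (2/3)eps). Then 0 < |y − 2| < delta gives both |y − 2| < 1 and |y − 2| < (2/3)eps, so |3/y − (3/2)| < eps.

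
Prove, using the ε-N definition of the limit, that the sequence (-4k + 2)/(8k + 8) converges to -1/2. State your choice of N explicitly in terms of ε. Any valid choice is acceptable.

Fix ε > 0. For k ≥ 1, |(-4k + 2)/(8k + 8) + 1/2| = |48|/(8(8k + 8)) = 48/(8(8k + 8)).
Since 8k + 8 ≥ 8k for k ≥ 1, this is ≤ 48/(8·8k) = (3/4)/k.
So |(-4k + 2)/(8k + 8) + 1/2| < ε whenever k > (3/4)/ε.
Take N = (3/4)/ε. If k > N then |(-4k + 2)/(8k + 8) + 1/2| ≤ (3/4)/k < ε.

N = (3/4)/ε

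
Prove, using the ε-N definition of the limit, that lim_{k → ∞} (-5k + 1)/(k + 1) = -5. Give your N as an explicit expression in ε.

Fix ε > 0. For k ≥ 1, |(-5k + 1)/(k + 1) + 5| = |6|/((k + 1)) = 6/((k + 1)).
Since k + 1 ≥ k for k ≥ 1, this is ≤ 6/(k) = 6/k.
So |(-5k + 1)/(k + 1) + 5| < ε whenever k > 6/ε.
Take N = 6/ε. If k > N then |(-5k + 1)/(k + 1) + 5| ≤ 6/k < ε.

N = 6/ε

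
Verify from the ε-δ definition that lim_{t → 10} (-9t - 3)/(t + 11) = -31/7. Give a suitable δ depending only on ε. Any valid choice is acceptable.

Suppose ε > 0. We want δ > 0 with 0 < |t − 10| < δ ⇒ |(-9t - 3)/(t + 11) + 31/7| < ε.
Combining over a common denominator, (-9t - 3)/(t + 11) + 31/7 = [(-9t - 3)·21 − (-93)·(t + 11)] / [21·(t + 11)] = -96(t − 10) / (21(t + 11)).
So |(-9t - 3)/(t + 11) + 31/7| = 96|t − 10| / (21·|t + 11|).
Require δ ≤ 21/2, so |t + 11| ≥ |21| − |t − 10| > 21 − 21/2 = 21/2.
Hence |(-9t - 3)/(t + 11) + 31/7| < 96|t − 10|/(21·(21/2)) = (64/147)|t − 10|, which is < ε once |t − 10| < (147/64)ε.
Take δ = min(21/2, (147/64)ε). Then 0 < |t − 10| < δ forces both bounds, so |(-9t - 3)/(t + 11) + 31/7| < ε.

δ = min(21/2, (147/64)ε)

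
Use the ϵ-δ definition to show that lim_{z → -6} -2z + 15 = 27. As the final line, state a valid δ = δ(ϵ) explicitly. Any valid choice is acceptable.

Let ϵ > 0 be given. We need δ > 0 so that 0 < |z + 6| < δ implies |(-2z + 15) − 27| < ϵ.
|(-2z + 15) − 27| = |-2z - 12| = 2|z + 6|.
Thus it suffices that |z + 6| < ϵ/2.
Choosing δ = ϵ/2 gives |(-2z + 15) − 27| = 2|z + 6| < ϵ whenever |z + 6| < δ.

δ = ϵ/2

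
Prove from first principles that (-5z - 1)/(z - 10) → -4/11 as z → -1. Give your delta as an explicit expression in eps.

delta = min(11/2, (121/102)eps)

Suppose eps > 0. We want delta > 0 with 0 < |z + 1| < delta ⇒ |(-5z - 1)/(z - 10) + 4/11| < eps.
Combining over a common denominator, (-5z - 1)/(z - 10) + 4/11 = [(-5z - 1)·(-11) − 4·(z - 10)] / [(-11)·(z - 10)] = 51(z + 1) / ((-11)(z - 10)).
So |(-5z - 1)/(z - 10) + 4/11| = 51|z + 1| / (11·|z − 10|).
Restrict delta ≤ 11/2. Then |z + 1| < 11/2 gives |z − 10| = |(z + 1) + (-11)| ≥ 11 − 11/2 = 11/2.
Hence |(-5z - 1)/(z - 10) + 4/11| < 51|z + 1|/(11·(11/2)) = (102/121)|z + 1|, which is < eps once |z + 1| < (121/102)eps.
Take delta = min(11/2, (121/102)eps). Then 0 < |z + 1| < delta forces both bounds, so |(-5z - 1)/(z - 10) + 4/11| < eps.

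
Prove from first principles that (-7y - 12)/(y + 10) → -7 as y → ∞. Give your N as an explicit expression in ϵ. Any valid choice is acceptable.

N = 58/ϵ

Suppose ϵ > 0. We seek N > 0 such that y > N implies |(-7y - 12)/(y + 10) + 7| < ϵ.
(-7y - 12)/(y + 10) + 7 = ((-7y - 12) − (-7)(y + 10)) / ((y + 10)) = 58/((y + 10)).
For y > 0 we have y + 10 > y, so |(-7y - 12)/(y + 10) + 7| = 58/((y + 10)) < 58/(y) = 58/y.
Thus |(-7y - 12)/(y + 10) + 7| < ϵ whenever y > 58/ϵ.
Take N = 58/ϵ. If y > N then |(-7y - 12)/(y + 10) + 7| < 58/y < ϵ.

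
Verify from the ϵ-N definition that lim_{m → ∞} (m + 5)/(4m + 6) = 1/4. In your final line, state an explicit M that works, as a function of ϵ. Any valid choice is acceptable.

M = (7/8)/ϵ

Let ϵ > 0 be given. For m ≥ 1, |(m + 5)/(4m + 6) − (1/4)| = |14|/(4(4m + 6)) = 14/(4(4m + 6)).
Since 4m + 6 ≥ 4m for m ≥ 1, this is ≤ 14/(4·4m) = (7/8)/m.
So |(m + 5)/(4m + 6) − (1/4)| < ϵ whenever m > (7/8)/ϵ.
Take M = (7/8)/ϵ. If m > M then |(m + 5)/(4m + 6) − (1/4)| ≤ (7/8)/m < ϵ.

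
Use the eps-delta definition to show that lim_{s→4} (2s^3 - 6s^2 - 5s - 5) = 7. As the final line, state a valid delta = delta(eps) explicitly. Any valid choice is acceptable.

delta = min(1, eps/63)

Fix eps > 0. We want delta > 0 such that 0 < |s − 4| < delta implies |(2s^3 - 6s^2 - 5s - 5) − 7| < eps.
(2s^3 - 6s^2 - 5s - 5) − 7 = 2s^3 - 6s^2 - 5s - 12 = (s − 4)(2s^2 + 2s + 3).
So |(2s^3 - 6s^2 - 5s - 5) − 7| = |s − 4|·|2s^2 + 2s + 3|.
Require delta ≤ 1. Then |s − 4| < 1 gives |s| < 5, and by the triangle inequality |2s^2 + 2s + 3| ≤ 2·5^2 + 2·5 + 3 = 63.
Hence |(2s^3 - 6s^2 - 5s - 5) − 7| ≤ 63|s − 4| < eps provided |s − 4| < eps/63.
Take delta = min(1, eps/63). Then 0 < |s − 4| < delta gives both |s − 4| < 1 and |s − 4| < eps/63, so |(2s^3 - 6s^2 - 5s - 5) − 7| < eps.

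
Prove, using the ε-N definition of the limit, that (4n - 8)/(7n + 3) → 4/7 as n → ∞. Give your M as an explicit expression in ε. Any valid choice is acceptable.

Fix ε > 0. For n ≥ 1, |(4n - 8)/(7n + 3) − (4/7)| = |-68|/(7(7n + 3)) = 68/(7(7n + 3)).
Since 7n + 3 ≥ 7n for n ≥ 1, this is ≤ 68/(7·7n) = (68/49)/n.
So |(4n - 8)/(7n + 3) − (4/7)| < ε whenever n > (68/49)/ε.
Take M = (68/49)/ε. If n > M then |(4n - 8)/(7n + 3) − (4/7)| ≤ (68/49)/n < ε.

M = (68/49)/ε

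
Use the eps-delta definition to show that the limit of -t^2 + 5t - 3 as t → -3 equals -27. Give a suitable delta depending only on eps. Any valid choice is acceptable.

delta = min(1, eps/12)

Suppose eps > 0. We want delta > 0 such that 0 < |t + 3| < delta implies |(-t^2 + 5t - 3) + 27| < eps.
(-t^2 + 5t - 3) + 27 = -t^2 + 5t + 24 = (t + 3)(-t + 8).
So |(-t^2 + 5t - 3) + 27| = |t + 3|·|-t + 8|.
Require delta ≤ 1. Then |t + 3| < 1 gives |t| < 4, and by the triangle inequality |-t + 8| ≤ 4 + 8 = 12.
Hence |(-t^2 + 5t - 3) + 27| ≤ 12|t + 3| < eps provided |t + 3| < eps/12.
Take delta = min(1, eps/12). Then 0 < |t + 3| < delta gives both |t + 3| < 1 and |t + 3| < eps/12, so |(-t^2 + 5t - 3) + 27| < eps.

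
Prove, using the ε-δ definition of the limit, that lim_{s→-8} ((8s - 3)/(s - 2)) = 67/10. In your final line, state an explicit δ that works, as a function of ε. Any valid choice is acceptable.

δ = min(5, (50/13)ε)

Suppose ε > 0. We want δ > 0 with 0 < |s + 8| < δ ⇒ |(8s - 3)/(s - 2) − (67/10)| < ε.
Combining over a common denominator, (8s - 3)/(s - 2) − (67/10) = [(8s - 3)·(-10) − (-67)·(s - 2)] / [(-10)·(s - 2)] = -13(s + 8) / ((-10)(s - 2)).
So |(8s - 3)/(s - 2) − (67/10)| = 13|s + 8| / (10·|s − 2|).
Require δ ≤ 5, so |s − 2| ≥ |-10| − |s + 8| > 10 − 5 = 5.
Hence |(8s - 3)/(s - 2) − (67/10)| < 13|s + 8|/(10·5) = (13/50)|s + 8|, which is < ε once |s + 8| < (50/13)ε.
Take δ = min(5, (50/13)ε). Then 0 < |s + 8| < δ forces both bounds, so |(8s - 3)/(s - 2) − (67/10)| < ε.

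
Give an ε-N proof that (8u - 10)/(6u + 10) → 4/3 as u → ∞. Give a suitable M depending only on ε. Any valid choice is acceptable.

M = (35/9)/ε

Let ε > 0. We seek M > 0 such that u > M implies |(8u - 10)/(6u + 10) − (4/3)| < ε.
(8u - 10)/(6u + 10) − (4/3) = (6(8u - 10) − 8(6u + 10)) / (6(6u + 10)) = -140/(6(6u + 10)).
For u > 0 we have 6u + 10 > 6u, so |(8u - 10)/(6u + 10) − (4/3)| = 140/(6(6u + 10)) < 140/(6·6u) = (35/9)/u.
Thus |(8u - 10)/(6u + 10) − (4/3)| < ε whenever u > (35/9)/ε.
Take M = (35/9)/ε. If u > M then |(8u - 10)/(6u + 10) − (4/3)| < (35/9)/u < ε.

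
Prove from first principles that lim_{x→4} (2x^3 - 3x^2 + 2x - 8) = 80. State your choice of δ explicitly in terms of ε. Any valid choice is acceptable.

Let ε > 0. We want δ > 0 such that 0 < |x − 4| < δ implies |(2x^3 - 3x^2 + 2x - 8) − 80| < ε.
(2x^3 - 3x^2 + 2x - 8) − 80 = 2x^3 - 3x^2 + 2x - 88 = (x − 4)(2x^2 + 5x + 22).
So |(2x^3 - 3x^2 + 2x - 8) − 80| = |x − 4|·|2x^2 + 5x + 22|.
Require δ ≤ 1. Then |x − 4| < 1 gives |x| < 5, and by the triangle inequality |2x^2 + 5x + 22| ≤ 2·5^2 + 5·5 + 22 = 97.
Hence |(2x^3 - 3x^2 + 2x - 8) − 80| ≤ 97|x − 4| < ε provided |x − 4| < ε/97.
Choosing δ = min(1, ε/97) ensures both conditions, hence |(2x^3 - 3x^2 + 2x - 8) − 80| < ε.

δ = min(1, ε/97)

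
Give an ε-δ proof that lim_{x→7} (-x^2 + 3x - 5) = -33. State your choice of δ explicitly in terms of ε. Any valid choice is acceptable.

Let ε > 0. We want δ > 0 such that 0 < |x − 7| < δ implies |(-x^2 + 3x - 5) + 33| < ε.
(-x^2 + 3x - 5) + 33 = -x^2 + 3x + 28 = (x − 7)(-x - 4).
So |(-x^2 + 3x - 5) + 33| = |x − 7|·|-x - 4|.
Assume first that |x − 7| < 2, so |x| < 9. Then |-x - 4| ≤ 9 + 4 = 13.
Hence |(-x^2 + 3x - 5) + 33| ≤ 13|x − 7| < ε provided |x − 7| < ε/13.
Take δ = min(2, ε/13). Then 0 < |x − 7| < δ gives both |x − 7| < 2 and |x − 7| < ε/13, so |(-x^2 + 3x - 5) + 33| < ε.

δ = min(2, ε/13)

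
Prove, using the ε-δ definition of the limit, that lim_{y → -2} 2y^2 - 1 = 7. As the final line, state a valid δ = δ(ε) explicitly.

Fix ε > 0. We want δ > 0 such that 0 < |y + 2| < δ implies |(2y^2 - 1) − 7| < ε.
(2y^2 - 1) − 7 = 2y^2 - 8 = (y + 2)(2y - 4).
So |(2y^2 - 1) − 7| = |y + 2|·|2y - 4|.
Require δ ≤ 1. Then |y + 2| < 1 gives |y| < 3, and by the triangle inequality |2y - 4| ≤ 2·3 + 4 = 10.
Hence |(2y^2 - 1) − 7| ≤ 10|y + 2| < ε provided |y + 2| < ε/10.
Take δ = min(1, ε/10). Then 0 < |y + 2| < δ gives both |y + 2| < 1 and |y + 2| < ε/10, so |(2y^2 - 1) − 7| < ε.

δ = min(1, ε/10)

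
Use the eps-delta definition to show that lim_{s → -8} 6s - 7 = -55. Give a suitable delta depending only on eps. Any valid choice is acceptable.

Fix eps > 0. We need delta > 0 so that 0 < |s + 8| < delta implies |(6s - 7) + 55| < eps.
|(6s - 7) + 55| = |6s + 48| = 6|s + 8|.
Thus it suffices that |s + 8| < eps/6.
Choosing delta = eps/6 gives |(6s - 7) + 55| = 6|s + 8| < eps whenever |s + 8| < delta.

delta = eps/6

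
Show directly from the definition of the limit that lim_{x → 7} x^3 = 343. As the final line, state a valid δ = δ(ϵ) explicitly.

Suppose ϵ > 0. We seek δ > 0 with 0 < |x − 7| < δ ⇒ |x^3 − 343| < ϵ.
Factor: x^3 − 343 = (x − 7)(x^2 + 7x + 49), so |x^3 − 343| = |x − 7|·|x^2 + 7x + 49|.
Impose δ ≤ 2 so that |x| < 9; then |x^2 + 7x + 49| ≤ 193.
Hence |x^3 − 343| ≤ 193|x − 7|, which is < ϵ once |x − 7| < ϵ/193.
Take δ = min(2, ϵ/193). If 0 < |x − 7| < δ then both bounds hold and |x^3 − 343| ≤ 193|x − 7| < 193·(ϵ/193) = ϵ.

δ = min(2, ϵ/193)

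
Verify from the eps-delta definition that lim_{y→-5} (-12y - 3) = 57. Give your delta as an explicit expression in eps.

Suppose eps > 0. We need delta > 0 so that 0 < |y + 5| < delta implies |(-12y - 3) − 57| < eps.
|(-12y - 3) − 57| = |-12y - 60| = 12|y + 5|.
Thus it suffices that |y + 5| < eps/12.
Take delta = eps/12. If 0 < |y + 5| < delta then |(-12y - 3) − 57| = 12|y + 5| < 12·(eps/12) = eps.

delta = eps/12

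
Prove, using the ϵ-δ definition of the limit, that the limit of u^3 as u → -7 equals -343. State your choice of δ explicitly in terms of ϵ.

Let ϵ > 0 be given. We seek δ > 0 with 0 < |u + 7| < δ ⇒ |u^3 + 343| < ϵ.
Factor: u^3 + 343 = (u + 7)(u^2 - 7u + 49), so |u^3 + 343| = |u + 7|·|u^2 - 7u + 49|.
Restrict δ ≤ 1. Then |u + 7| < 1 gives |u| < 8, so by the triangle inequality |u^2 - 7u + 49| ≤ 8^2 + 7·8 + 49 = 169.
Hence |u^3 + 343| ≤ 169|u + 7|, which is < ϵ once |u + 7| < ϵ/169.
Take δ = min(1, ϵ/169). If 0 < |u + 7| < δ then both bounds hold and |u^3 + 343| ≤ 169|u + 7| < 169·(ϵ/169) = ϵ.

δ = min(1, ϵ/169)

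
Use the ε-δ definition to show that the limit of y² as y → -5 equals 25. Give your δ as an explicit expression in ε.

δ = min(1, ε/11)

Let ε > 0 be given. We seek δ > 0 with 0 < |y + 5| < δ ⇒ |y² − 25| < ε.
Factor: y² − 25 = (y + 5)(y - 5), so |y² − 25| = |y + 5|·|y - 5|.
Restrict δ ≤ 1. Then |y + 5| < 1 gives |y| < 6, so by the triangle inequality |y - 5| ≤ 6 + 5 = 11.
Hence |y² − 25| ≤ 11|y + 5|, which is < ε once |y + 5| < ε/11.
Take δ = min(1, ε/11). If 0 < |y + 5| < δ then both bounds hold and |y² − 25| ≤ 11|y + 5| < 11·(ε/11) = ε.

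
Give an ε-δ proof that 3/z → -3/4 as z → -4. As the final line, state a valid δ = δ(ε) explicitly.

Let ε > 0. We seek δ > 0 such that 0 < |z + 4| < δ implies |3/z + 3/4| < ε.
|3/z + 3/4| = 3·|-4 − z|/(4·|z|) = 3|z + 4|/(4|z|).
Restrict δ ≤ 2. Then |z + 4| < 2 gives |z| > 2, so 4|z| > 8.
Then |3/z + 3/4| < 3|z + 4|/8, which is < ε when |z + 4| < (8/3)ε.
Take δ = min(2, (8/3)ε). Then 0 < |z + 4| < δ gives both |z + 4| < 2 and |z + 4| < (8/3)ε, so |3/z + 3/4| < ε.

δ = min(2, (8/3)ε)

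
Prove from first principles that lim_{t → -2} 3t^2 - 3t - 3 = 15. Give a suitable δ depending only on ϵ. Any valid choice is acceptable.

δ = min(2, ϵ/21)

Fix ϵ > 0. We want δ > 0 such that 0 < |t + 2| < δ implies |(3t^2 - 3t - 3) − 15| < ϵ.
(3t^2 - 3t - 3) − 15 = 3t^2 - 3t - 18 = (t + 2)(3t - 9).
So |(3t^2 - 3t - 3) − 15| = |t + 2|·|3t - 9|.
Assume first that |t + 2| < 2, so |t| < 4. Then |3t - 9| ≤ 3·4 + 9 = 21.
Hence |(3t^2 - 3t - 3) − 15| ≤ 21|t + 2| < ϵ provided |t + 2| < ϵ/21.
Choosing δ = min(2, ϵ/21) ensures both conditions, hence |(3t^2 - 3t - 3) − 15| < ϵ.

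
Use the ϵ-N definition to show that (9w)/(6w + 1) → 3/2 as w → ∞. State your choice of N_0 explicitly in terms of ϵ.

Fix ϵ > 0. We seek N_0 > 0 such that w > N_0 implies |(9w)/(6w + 1) − (3/2)| < ϵ.
(9w)/(6w + 1) − (3/2) = (6(9w) − 9(6w + 1)) / (6(6w + 1)) = -9/(6(6w + 1)).
For w > 0 we have 6w + 1 > 6w, so |(9w)/(6w + 1) − (3/2)| = 9/(6(6w + 1)) < 9/(6·6w) = (1/4)/w.
Thus |(9w)/(6w + 1) − (3/2)| < ϵ whenever w > (1/4)/ϵ.
Take N_0 = (1/4)/ϵ. If w > N_0 then |(9w)/(6w + 1) − (3/2)| < (1/4)/w < ϵ.

N_0 = (1/4)/ϵ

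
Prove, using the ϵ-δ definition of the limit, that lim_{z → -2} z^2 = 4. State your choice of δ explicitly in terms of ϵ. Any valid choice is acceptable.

Let ϵ > 0 be given. We seek δ > 0 with 0 < |z + 2| < δ ⇒ |z^2 − 4| < ϵ.
Factor: z^2 − 4 = (z + 2)(z - 2), so |z^2 − 4| = |z + 2|·|z - 2|.
Impose δ ≤ 1 so that |z| < 3; then |z - 2| ≤ 5.
Hence |z^2 − 4| ≤ 5|z + 2|, which is < ϵ once |z + 2| < ϵ/5.
Take δ = min(1, ϵ/5). If 0 < |z + 2| < δ then both bounds hold and |z^2 − 4| ≤ 5|z + 2| < 5·(ϵ/5) = ϵ.

δ = min(1, ϵ/5)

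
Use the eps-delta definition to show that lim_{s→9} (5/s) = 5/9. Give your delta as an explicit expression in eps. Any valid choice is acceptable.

delta = min(9/2, (81/10)eps)

Let eps > 0 be given. We seek delta > 0 such that 0 < |s − 9| < delta implies |5/s − (5/9)| < eps.
|5/s − (5/9)| = 5·|9 − s|/(9·|s|) = 5|s − 9|/(9|s|).
Restrict delta ≤ 9/2. Then |s − 9| < 9/2 gives |s| > 9/2, so 9|s| > 81/2.
Then |5/s − (5/9)| < 5|s − 9|/(81/2), which is < eps when |s − 9| < (81/10)eps.
Take delta = min(9/2, (81/10)eps). Then 0 < |s − 9| < delta gives both |s − 9| < 9/2 and |s − 9| < (81/10)eps, so |5/s − (5/9)| < eps.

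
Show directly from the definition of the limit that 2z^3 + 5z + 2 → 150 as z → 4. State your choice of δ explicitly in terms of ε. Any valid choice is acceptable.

δ = min(1, ε/127)

Suppose ε > 0. We want δ > 0 such that 0 < |z − 4| < δ implies |(2z^3 + 5z + 2) − 150| < ε.
(2z^3 + 5z + 2) − 150 = 2z^3 + 5z - 148 = (z − 4)(2z^2 + 8z + 37).
So |(2z^3 + 5z + 2) − 150| = |z − 4|·|2z^2 + 8z + 37|.
Require δ ≤ 1. Then |z − 4| < 1 gives |z| < 5, and by the triangle inequality |2z^2 + 8z + 37| ≤ 2·5^2 + 8·5 + 37 = 127.
Hence |(2z^3 + 5z + 2) − 150| ≤ 127|z − 4| < ε provided |z − 4| < ε/127.
Take δ = min(1, ε/127). Then 0 < |z − 4| < δ gives both |z − 4| < 1 and |z − 4| < ε/127, so |(2z^3 + 5z + 2) − 150| < ε.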